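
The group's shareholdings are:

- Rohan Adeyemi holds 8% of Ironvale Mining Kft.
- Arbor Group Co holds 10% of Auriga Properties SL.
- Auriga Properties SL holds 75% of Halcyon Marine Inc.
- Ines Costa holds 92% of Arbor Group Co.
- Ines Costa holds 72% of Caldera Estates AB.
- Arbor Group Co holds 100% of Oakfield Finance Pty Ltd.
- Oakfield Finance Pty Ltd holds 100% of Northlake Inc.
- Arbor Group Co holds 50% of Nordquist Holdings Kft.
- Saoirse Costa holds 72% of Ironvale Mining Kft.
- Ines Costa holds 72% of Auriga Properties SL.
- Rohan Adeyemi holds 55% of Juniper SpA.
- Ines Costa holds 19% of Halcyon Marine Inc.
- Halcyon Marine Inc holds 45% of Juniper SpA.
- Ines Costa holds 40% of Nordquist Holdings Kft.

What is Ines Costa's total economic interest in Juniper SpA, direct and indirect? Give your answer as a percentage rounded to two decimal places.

Ines reaches Juniper along 3 paths.
Via Halcyon: 19% × 45% = 8.55%.
Via Auriga → Halcyon: 72% × 75% × 45% = 24.3%.
Via Arbor → Auriga → Halcyon: 92% × 10% × 75% × 45% = 3.105%.
Total: 8.55% + 24.3% + 3.105% = 35.955%.
Rounded: 35.96%.

35.96%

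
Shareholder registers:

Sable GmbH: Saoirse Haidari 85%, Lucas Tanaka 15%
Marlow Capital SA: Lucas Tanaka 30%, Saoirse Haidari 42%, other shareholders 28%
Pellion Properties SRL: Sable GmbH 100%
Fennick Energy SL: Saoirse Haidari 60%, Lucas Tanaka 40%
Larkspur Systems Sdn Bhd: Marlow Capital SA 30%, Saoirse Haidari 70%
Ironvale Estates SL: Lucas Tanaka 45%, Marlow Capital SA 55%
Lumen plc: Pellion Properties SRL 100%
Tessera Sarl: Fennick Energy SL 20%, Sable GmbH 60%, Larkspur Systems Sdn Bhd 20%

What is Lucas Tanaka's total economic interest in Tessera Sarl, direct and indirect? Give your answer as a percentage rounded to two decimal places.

18.80%

Lucas reaches Tessera along 3 paths.
Via Fennick: 40% × 20% = 8%.
Via Sable: 15% × 60% = 9%.
Via Marlow → Larkspur: 30% × 30% × 20% = 1.8%.
Total: 8% + 9% + 1.8% = 18.8%.
Rounded: 18.80%.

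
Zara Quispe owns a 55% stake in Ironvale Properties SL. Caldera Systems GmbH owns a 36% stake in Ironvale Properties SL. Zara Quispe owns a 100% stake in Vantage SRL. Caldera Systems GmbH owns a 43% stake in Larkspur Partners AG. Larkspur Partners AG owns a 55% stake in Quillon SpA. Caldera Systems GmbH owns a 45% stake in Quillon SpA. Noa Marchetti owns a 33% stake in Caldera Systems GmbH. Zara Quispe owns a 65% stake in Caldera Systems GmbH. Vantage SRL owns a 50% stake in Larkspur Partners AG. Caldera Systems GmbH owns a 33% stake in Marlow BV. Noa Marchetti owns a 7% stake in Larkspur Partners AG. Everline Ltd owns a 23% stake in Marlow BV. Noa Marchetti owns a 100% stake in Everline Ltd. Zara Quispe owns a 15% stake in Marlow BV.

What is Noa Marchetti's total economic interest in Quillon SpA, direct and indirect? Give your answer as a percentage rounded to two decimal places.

Noa reaches Quillon along 3 paths.
Via Caldera → Larkspur: 33% × 43% × 55% = 7.8045%.
Via Larkspur: 7% × 55% = 3.85%.
Via Caldera: 33% × 45% = 14.85%.
Total: 7.8045% + 3.85% + 14.85% = 26.5045%.
Rounded: 26.50%.

26.50%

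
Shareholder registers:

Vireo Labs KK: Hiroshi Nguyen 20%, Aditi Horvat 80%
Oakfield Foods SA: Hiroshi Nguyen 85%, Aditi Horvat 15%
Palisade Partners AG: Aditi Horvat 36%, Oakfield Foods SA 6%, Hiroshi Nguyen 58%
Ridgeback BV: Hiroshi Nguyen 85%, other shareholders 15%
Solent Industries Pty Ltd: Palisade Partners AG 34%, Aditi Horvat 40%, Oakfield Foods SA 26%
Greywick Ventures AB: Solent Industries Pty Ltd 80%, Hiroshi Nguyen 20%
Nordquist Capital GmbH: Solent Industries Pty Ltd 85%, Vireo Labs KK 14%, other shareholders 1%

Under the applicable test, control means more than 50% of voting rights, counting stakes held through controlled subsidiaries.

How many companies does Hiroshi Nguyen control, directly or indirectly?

6

Hiroshi holds 85% of Oakfield, so Hiroshi controls Oakfield.
Oakfield and Hiroshi together hold 6% + 58% = 64% of Palisade, so Hiroshi controls Palisade.
Hiroshi holds 85% of Ridgeback, so Hiroshi controls Ridgeback.
Palisade and Oakfield together hold 34% + 26% = 60% of Solent, so Hiroshi controls Solent.
Solent and Hiroshi together hold 80% + 20% = 100% of Greywick, so Hiroshi controls Greywick.
Solent holds 85% of Nordquist, so Hiroshi controls Nordquist.
No other company's threshold is met.
Hiroshi controls 6 companies.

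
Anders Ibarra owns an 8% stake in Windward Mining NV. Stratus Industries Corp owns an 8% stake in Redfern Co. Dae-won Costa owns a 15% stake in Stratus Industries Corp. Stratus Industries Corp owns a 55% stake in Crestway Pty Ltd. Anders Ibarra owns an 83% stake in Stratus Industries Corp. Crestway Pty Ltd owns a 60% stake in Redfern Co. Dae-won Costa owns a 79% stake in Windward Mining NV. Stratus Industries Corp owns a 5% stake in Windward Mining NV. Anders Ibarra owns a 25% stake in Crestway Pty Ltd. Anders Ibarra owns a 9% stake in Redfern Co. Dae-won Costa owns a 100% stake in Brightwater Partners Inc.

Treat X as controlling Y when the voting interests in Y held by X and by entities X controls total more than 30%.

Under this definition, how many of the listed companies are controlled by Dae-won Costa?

Dae-won holds 79% of Windward, so Dae-won controls Windward.
Dae-won holds 100% of Brightwater, so Dae-won controls Brightwater.
No other company's threshold is met.
Dae-won controls 2 companies.

2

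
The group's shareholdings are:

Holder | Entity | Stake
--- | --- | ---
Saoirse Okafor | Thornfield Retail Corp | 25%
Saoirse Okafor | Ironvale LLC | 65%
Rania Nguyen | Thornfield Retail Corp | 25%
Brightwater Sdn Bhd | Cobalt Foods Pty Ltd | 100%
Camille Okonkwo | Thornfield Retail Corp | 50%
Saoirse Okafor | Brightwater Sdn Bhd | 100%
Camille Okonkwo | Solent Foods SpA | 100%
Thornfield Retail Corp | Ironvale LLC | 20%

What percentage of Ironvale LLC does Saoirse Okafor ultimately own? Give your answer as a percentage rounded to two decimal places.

70.00%

Saoirse reaches Ironvale along 2 paths.
Direct stake: 65% = 65%.
Via Thornfield: 25% × 20% = 5%.
Total: 65% + 5% = 70%.
Rounded: 70.00%.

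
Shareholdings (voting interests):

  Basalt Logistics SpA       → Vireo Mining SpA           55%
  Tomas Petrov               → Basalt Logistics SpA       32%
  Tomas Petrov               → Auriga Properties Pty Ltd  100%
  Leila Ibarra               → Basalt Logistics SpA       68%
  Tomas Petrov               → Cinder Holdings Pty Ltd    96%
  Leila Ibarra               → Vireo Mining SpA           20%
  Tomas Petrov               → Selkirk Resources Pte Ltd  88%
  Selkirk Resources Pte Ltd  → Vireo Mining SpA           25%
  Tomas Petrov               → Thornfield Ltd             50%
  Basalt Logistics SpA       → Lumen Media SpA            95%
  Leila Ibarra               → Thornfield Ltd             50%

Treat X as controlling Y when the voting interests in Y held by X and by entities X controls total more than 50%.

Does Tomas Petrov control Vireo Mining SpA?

Tomas holds 88% of Selkirk, so Tomas controls Selkirk.
Tomas holds 96% of Cinder, so Tomas controls Cinder.
Tomas holds 100% of Auriga, so Tomas controls Auriga.
In Vireo, Tomas's side holds only 25%, not > 50%.
So Tomas does not control Vireo.

No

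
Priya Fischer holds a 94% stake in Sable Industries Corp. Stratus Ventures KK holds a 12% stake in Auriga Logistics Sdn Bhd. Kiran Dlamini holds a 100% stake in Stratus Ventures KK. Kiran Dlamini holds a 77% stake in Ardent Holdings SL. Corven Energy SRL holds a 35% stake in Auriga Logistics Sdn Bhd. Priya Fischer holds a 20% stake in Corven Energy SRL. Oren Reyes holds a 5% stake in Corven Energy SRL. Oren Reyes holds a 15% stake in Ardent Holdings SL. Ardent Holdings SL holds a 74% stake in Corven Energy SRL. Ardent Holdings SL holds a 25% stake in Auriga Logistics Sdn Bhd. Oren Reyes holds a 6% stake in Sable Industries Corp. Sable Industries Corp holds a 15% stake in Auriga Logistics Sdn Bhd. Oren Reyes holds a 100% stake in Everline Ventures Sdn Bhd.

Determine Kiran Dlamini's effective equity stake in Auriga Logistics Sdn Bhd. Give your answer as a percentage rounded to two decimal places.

51.19%

Kiran reaches Auriga along 3 paths.
Via Ardent: 77% × 25% = 19.25%.
Via Ardent → Corven: 77% × 74% × 35% = 19.943%.
Via Stratus: 100% × 12% = 12%.
Total: 19.25% + 19.943% + 12% = 51.193%.
Rounded: 51.19%.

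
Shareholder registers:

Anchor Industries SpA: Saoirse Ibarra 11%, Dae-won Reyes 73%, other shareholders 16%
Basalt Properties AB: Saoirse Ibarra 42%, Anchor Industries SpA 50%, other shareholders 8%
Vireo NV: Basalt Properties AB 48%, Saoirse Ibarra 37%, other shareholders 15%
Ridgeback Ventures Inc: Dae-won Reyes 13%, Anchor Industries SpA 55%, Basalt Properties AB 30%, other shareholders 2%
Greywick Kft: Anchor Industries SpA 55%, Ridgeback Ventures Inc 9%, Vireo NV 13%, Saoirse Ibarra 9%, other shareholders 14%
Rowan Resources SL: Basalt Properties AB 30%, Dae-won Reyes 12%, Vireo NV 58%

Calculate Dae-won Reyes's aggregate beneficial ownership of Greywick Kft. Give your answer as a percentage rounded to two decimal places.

Dae-won reaches Greywick along 5 paths.
Via Anchor: 73% × 55% = 40.15%.
Via Ridgeback: 13% × 9% = 1.17%.
Via Anchor → Ridgeback: 73% × 55% × 9% = 3.6135%.
Via Anchor → Basalt → Ridgeback: 73% × 50% × 30% × 9% = 0.9855%.
Via Anchor → Basalt → Vireo: 73% × 50% × 48% × 13% = 2.2776%.
Total: 40.15% + 1.17% + 3.6135% + 0.9855% + 2.2776% = 48.1966%.
Rounded: 48.20%.

48.20%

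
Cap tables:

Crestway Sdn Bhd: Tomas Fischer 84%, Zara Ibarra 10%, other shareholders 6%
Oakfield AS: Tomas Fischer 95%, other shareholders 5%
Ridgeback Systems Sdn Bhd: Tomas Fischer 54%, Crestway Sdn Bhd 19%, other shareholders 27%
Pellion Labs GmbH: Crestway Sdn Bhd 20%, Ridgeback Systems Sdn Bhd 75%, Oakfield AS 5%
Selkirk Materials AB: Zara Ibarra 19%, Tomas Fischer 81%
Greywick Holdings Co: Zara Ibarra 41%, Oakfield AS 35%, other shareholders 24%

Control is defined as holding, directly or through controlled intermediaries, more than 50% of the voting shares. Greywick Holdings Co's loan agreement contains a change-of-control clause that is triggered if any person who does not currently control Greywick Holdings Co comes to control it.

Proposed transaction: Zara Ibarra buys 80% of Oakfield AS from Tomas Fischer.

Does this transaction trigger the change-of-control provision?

Yes

The purchase adds only to Zara's holdings (Tomas's stake shrinks), so Zara is the only person who could newly come to control Greywick.
Zara's largest direct stake is 41% in Greywick, which does not meet the threshold, so Zara controls no company.
In Greywick, Zara's side holds only 41%, not > 50%.
So before the transaction, Zara does not control Greywick.
After the purchase, Zara holds 80% of Oakfield directly, and Tomas's stake falls to 15%.
Zara holds 80% of Oakfield, so Zara controls Oakfield.
Zara and Oakfield together hold 41% + 35% = 76% of Greywick, so Zara controls Greywick.
Zara did not control Greywick before and does after, so the clause is triggered.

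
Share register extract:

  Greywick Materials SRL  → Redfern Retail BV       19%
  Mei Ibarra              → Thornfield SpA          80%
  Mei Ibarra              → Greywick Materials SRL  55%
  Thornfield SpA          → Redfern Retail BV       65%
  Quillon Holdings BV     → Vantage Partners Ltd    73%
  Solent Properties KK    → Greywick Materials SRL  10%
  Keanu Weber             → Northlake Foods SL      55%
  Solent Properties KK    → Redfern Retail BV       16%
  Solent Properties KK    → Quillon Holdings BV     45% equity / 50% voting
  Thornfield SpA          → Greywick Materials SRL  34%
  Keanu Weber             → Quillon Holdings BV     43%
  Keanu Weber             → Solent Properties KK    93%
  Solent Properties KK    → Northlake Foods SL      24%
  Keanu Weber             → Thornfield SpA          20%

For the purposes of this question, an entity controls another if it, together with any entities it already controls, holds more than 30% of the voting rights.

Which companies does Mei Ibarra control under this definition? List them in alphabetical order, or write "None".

Mei holds 80% of Thornfield, so Mei controls Thornfield.
Thornfield and Mei together hold 34% + 55% = 89% of Greywick, so Mei controls Greywick.
Greywick and Thornfield together hold 19% + 65% = 84% of Redfern, so Mei controls Redfern.
No other company's threshold is met.

Greywick Materials SRL, Redfern Retail BV, Thornfield SpA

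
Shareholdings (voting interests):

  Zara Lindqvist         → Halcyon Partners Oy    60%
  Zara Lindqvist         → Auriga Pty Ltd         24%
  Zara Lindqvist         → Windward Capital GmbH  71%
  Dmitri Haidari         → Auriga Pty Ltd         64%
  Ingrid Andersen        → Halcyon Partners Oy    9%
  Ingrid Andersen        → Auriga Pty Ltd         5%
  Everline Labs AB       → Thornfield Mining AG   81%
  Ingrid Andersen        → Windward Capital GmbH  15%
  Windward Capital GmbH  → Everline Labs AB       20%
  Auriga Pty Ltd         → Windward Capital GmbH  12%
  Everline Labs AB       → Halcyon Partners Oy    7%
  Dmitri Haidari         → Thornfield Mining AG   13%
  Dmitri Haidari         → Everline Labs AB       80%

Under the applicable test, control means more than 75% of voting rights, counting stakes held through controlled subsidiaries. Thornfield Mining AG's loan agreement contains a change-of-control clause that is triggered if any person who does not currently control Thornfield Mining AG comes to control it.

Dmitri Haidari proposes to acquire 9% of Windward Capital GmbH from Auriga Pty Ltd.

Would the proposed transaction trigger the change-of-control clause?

No

The purchase adds only to Dmitri's holdings (Auriga's stake shrinks), so Dmitri is the only person who could newly come to control Thornfield.
Dmitri holds 80% of Everline, so Dmitri controls Everline.
Dmitri and Everline together hold 13% + 81% = 94% of Thornfield, so Dmitri controls Thornfield.
So Dmitri already controls Thornfield before the transaction.
After the purchase, Dmitri holds 9% of Windward directly, and Auriga's stake falls to 3%.
Dmitri controlled Thornfield already, so this is not a new person acquiring control; every other person's position is unchanged or reduced.
No new person acquires control, so the clause is not triggered.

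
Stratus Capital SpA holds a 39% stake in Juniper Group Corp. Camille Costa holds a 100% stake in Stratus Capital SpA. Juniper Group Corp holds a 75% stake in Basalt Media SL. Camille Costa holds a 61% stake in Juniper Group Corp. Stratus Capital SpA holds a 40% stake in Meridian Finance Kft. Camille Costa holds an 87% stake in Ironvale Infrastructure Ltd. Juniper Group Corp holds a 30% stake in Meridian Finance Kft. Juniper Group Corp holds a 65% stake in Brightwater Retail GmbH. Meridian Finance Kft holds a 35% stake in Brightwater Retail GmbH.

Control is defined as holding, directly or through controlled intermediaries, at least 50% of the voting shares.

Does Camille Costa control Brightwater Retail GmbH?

Yes

Camille holds 100% of Stratus, so Camille controls Stratus.
Camille and Stratus together hold 61% + 39% = 100% of Juniper, so Camille controls Juniper.
Stratus and Juniper together hold 40% + 30% = 70% of Meridian, so Camille controls Meridian.
Meridian and Juniper together hold 35% + 65% = 100% of Brightwater, so Camille controls Brightwater.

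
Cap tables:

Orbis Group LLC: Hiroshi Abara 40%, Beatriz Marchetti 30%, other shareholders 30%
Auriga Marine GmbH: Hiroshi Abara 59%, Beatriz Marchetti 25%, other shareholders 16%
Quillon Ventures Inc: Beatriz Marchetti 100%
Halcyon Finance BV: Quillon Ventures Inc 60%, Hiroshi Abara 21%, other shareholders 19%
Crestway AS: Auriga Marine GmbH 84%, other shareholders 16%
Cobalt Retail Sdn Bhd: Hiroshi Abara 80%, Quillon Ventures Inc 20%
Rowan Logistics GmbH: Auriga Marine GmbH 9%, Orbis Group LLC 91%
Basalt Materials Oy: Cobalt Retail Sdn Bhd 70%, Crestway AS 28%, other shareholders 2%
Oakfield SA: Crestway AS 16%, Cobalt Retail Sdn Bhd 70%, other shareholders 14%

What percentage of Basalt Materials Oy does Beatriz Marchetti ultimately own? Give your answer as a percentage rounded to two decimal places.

Beatriz reaches Basalt along 2 paths.
Via Quillon → Cobalt: 100% × 20% × 70% = 14%.
Via Auriga → Crestway: 25% × 84% × 28% = 5.88%.
Total: 14% + 5.88% = 19.88%.

19.88%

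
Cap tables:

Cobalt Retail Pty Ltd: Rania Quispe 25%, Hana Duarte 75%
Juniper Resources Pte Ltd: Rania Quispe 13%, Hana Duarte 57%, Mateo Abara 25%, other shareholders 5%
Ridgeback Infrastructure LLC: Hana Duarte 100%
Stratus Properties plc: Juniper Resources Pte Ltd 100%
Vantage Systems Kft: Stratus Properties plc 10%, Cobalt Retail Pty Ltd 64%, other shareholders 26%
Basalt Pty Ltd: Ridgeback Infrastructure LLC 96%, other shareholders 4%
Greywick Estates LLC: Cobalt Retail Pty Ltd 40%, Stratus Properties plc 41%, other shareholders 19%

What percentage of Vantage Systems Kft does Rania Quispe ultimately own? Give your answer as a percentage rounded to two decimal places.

17.30%

Rania reaches Vantage along 2 paths.
Via Juniper → Stratus: 13% × 100% × 10% = 1.3%.
Via Cobalt: 25% × 64% = 16%.
Total: 1.3% + 16% = 17.3%.
Rounded: 17.30%.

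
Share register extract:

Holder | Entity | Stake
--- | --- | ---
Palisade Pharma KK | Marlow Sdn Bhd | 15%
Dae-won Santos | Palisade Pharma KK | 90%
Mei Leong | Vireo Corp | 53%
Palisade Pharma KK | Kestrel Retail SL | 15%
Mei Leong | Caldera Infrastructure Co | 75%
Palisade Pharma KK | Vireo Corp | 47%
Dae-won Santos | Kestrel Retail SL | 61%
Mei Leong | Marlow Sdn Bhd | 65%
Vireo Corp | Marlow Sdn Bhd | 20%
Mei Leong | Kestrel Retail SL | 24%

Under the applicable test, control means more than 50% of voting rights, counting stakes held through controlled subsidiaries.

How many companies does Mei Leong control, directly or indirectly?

Mei holds 53% of Vireo, so Mei controls Vireo.
Vireo and Mei together hold 20% + 65% = 85% of Marlow, so Mei controls Marlow.
Mei holds 75% of Caldera, so Mei controls Caldera.
No other company's threshold is met.
Mei controls 3 companies.

3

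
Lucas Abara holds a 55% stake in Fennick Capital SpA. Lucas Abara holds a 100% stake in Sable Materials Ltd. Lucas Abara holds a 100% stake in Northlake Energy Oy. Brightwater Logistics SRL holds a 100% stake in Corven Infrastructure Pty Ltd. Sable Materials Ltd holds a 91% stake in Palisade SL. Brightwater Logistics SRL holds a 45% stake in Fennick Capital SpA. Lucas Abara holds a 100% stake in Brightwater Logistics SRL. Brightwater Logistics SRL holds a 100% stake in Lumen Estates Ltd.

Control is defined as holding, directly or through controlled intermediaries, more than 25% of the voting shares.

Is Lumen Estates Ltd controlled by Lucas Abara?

Lucas holds 100% of Brightwater, so Lucas controls Brightwater.
Brightwater holds 100% of Lumen, so Lucas controls Lumen.

Yes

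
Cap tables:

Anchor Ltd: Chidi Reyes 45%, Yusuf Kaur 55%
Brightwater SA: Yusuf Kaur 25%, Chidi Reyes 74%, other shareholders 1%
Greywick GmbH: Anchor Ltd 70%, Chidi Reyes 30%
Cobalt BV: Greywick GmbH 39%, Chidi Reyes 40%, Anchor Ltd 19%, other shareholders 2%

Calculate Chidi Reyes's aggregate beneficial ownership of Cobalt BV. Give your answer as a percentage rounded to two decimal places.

72.54%

Chidi reaches Cobalt along 4 paths.
Via Anchor → Greywick: 45% × 70% × 39% = 12.285%.
Via Greywick: 30% × 39% = 11.7%.
Direct stake: 40% = 40%.
Via Anchor: 45% × 19% = 8.55%.
Total: 12.285% + 11.7% + 40% + 8.55% = 72.535%.
Rounded: 72.54%.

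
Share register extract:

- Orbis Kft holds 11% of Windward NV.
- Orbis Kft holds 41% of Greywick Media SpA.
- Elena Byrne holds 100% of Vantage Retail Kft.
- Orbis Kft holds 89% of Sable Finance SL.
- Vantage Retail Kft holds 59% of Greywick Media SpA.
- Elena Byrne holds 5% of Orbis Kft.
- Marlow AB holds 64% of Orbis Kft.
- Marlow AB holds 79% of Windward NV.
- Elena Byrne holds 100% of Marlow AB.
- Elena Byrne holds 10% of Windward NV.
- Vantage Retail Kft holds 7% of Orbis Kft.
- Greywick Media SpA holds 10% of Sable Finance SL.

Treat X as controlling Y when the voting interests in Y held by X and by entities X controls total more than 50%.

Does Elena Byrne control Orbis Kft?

Elena holds 100% of Vantage, so Elena controls Vantage.
Elena holds 100% of Marlow, so Elena controls Marlow.
Vantage and Elena and Marlow together hold 7% + 5% + 64% = 76% of Orbis, so Elena controls Orbis.

Yes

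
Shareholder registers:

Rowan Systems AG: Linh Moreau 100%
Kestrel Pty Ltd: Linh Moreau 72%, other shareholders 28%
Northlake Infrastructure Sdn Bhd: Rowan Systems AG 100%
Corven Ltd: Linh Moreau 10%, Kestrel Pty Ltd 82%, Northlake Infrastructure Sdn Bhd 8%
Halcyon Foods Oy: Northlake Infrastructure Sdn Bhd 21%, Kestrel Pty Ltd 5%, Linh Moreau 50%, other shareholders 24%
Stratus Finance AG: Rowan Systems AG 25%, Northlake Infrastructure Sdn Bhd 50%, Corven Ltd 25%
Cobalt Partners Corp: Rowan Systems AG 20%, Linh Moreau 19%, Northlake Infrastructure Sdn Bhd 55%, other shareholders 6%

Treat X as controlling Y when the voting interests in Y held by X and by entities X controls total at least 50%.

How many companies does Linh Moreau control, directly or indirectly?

7

Linh holds 100% of Rowan, so Linh controls Rowan.
Linh holds 72% of Kestrel, so Linh controls Kestrel.
Rowan holds 100% of Northlake, so Linh controls Northlake.
Linh and Kestrel and Northlake together hold 10% + 82% + 8% = 100% of Corven, so Linh controls Corven.
Northlake and Kestrel and Linh together hold 21% + 5% + 50% = 76% of Halcyon, so Linh controls Halcyon.
Rowan and Northlake and Corven together hold 25% + 50% + 25% = 100% of Stratus, so Linh controls Stratus.
Rowan and Linh and Northlake together hold 20% + 19% + 55% = 94% of Cobalt, so Linh controls Cobalt.
Linh controls 7 companies.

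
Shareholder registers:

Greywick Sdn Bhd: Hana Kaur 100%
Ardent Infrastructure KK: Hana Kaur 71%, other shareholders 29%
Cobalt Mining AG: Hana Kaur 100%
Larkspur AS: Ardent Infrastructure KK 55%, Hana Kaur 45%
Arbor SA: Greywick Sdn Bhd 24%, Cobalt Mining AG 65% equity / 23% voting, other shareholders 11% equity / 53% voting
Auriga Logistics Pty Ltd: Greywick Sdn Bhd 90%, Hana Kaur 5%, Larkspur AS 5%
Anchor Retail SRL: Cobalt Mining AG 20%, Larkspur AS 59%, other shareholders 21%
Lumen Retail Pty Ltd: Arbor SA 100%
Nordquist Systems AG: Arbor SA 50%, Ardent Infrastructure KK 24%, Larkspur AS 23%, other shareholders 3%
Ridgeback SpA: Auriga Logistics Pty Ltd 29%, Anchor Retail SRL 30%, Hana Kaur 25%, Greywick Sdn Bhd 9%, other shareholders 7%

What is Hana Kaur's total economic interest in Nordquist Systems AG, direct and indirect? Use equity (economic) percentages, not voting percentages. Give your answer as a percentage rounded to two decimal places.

Hana reaches Nordquist along 5 paths.
Via Greywick → Arbor: 100% × 24% × 50% = 12%.
Via Cobalt → Arbor: 100% × 65% × 50% = 32.5%.
Via Ardent: 71% × 24% = 17.04%.
Via Ardent → Larkspur: 71% × 55% × 23% = 8.9815%.
Via Larkspur: 45% × 23% = 10.35%.
Total: 12% + 32.5% + 17.04% + 8.9815% + 10.35% = 80.8715%.
Rounded: 80.87%.

80.87%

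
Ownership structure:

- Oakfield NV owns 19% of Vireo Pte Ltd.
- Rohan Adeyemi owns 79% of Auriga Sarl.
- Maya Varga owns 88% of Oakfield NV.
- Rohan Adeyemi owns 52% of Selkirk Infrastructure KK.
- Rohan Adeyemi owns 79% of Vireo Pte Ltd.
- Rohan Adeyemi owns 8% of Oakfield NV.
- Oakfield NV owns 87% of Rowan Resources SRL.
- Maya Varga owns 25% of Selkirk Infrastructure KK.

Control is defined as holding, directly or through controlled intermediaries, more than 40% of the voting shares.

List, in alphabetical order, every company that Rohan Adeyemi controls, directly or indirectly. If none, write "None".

Auriga Sarl, Selkirk Infrastructure KK, Vireo Pte Ltd

Rohan holds 52% of Selkirk, so Rohan controls Selkirk.
Rohan holds 79% of Auriga, so Rohan controls Auriga.
Rohan holds 79% of Vireo, so Rohan controls Vireo.
No other company's threshold is met.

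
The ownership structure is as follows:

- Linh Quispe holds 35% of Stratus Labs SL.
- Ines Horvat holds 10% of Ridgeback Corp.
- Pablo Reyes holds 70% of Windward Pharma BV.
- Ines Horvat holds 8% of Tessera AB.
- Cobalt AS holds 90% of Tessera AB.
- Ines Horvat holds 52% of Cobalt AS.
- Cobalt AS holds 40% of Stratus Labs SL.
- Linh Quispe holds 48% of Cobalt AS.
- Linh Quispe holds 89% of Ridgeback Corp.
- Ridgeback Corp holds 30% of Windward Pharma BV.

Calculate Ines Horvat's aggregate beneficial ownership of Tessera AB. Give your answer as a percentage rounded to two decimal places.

Ines reaches Tessera along 2 paths.
Via Cobalt: 52% × 90% = 46.8%.
Direct stake: 8% = 8%.
Total: 46.8% + 8% = 54.8%.
Rounded: 54.80%.

54.80%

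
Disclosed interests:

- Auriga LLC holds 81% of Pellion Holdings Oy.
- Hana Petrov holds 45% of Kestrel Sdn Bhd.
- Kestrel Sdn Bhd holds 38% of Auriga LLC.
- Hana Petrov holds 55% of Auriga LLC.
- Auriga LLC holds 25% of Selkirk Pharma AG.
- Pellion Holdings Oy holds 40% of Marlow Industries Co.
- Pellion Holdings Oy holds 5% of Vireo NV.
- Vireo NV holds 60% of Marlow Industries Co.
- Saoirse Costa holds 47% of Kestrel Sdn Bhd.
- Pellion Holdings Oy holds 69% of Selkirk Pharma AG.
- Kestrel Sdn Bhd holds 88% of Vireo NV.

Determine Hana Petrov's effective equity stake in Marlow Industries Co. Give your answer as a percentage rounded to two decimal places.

48.87%

Hana reaches Marlow along 5 paths.
Via Kestrel → Vireo: 45% × 88% × 60% = 23.76%.
Via Kestrel → Auriga → Pellion → Vireo: 45% × 38% × 81% × 5% × 60% = 0.41553%.
Via Auriga → Pellion → Vireo: 55% × 81% × 5% × 60% = 1.3365%.
Via Kestrel → Auriga → Pellion: 45% × 38% × 81% × 40% = 5.5404%.
Via Auriga → Pellion: 55% × 81% × 40% = 17.82%.
Total: 23.76% + 0.41553% + 1.3365% + 5.5404% + 17.82% = 48.87243%.
Rounded: 48.87%.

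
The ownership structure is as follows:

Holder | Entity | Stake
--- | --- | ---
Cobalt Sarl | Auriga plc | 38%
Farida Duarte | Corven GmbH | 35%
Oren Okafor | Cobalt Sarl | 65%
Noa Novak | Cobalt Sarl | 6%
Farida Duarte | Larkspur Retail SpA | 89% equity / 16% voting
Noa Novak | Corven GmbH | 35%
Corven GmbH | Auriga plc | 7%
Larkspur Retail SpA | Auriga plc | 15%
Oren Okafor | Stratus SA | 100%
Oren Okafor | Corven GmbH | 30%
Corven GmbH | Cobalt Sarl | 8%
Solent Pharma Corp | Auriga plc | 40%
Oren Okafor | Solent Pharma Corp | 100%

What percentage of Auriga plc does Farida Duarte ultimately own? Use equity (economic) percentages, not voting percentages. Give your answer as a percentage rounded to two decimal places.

Farida reaches Auriga along 3 paths.
Via Larkspur: 89% × 15% = 13.35%.
Via Corven → Cobalt: 35% × 8% × 38% = 1.064%.
Via Corven: 35% × 7% = 2.45%.
Total: 13.35% + 1.064% + 2.45% = 16.864%.
Rounded: 16.86%.

16.86%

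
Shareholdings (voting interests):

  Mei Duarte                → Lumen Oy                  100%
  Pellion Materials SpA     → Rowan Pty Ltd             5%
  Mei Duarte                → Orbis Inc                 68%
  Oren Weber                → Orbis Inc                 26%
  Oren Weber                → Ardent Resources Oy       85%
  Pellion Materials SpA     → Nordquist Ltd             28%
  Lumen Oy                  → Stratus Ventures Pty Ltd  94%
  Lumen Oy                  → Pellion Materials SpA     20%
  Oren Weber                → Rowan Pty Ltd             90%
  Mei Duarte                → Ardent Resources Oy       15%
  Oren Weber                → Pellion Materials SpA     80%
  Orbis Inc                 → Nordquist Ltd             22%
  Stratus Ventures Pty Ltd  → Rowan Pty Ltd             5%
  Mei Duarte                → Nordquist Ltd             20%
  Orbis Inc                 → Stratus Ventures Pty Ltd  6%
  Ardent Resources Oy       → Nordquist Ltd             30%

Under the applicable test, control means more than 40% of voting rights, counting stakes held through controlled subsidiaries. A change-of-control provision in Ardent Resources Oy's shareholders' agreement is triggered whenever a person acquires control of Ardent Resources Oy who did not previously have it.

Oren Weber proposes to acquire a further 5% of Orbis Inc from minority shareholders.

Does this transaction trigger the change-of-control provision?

The purchase changes only Oren's holdings, so Oren is the only person who could newly come to control Ardent.
Oren holds 85% of Ardent, so Oren controls Ardent.
So Oren already controls Ardent before the transaction.
After the purchase, Oren's direct stake in Orbis rises to 26% + 5% = 31%.
Oren controlled Ardent already, so this is not a new person acquiring control; every other person's position is unchanged or reduced.
No new person acquires control, so the clause is not triggered.

No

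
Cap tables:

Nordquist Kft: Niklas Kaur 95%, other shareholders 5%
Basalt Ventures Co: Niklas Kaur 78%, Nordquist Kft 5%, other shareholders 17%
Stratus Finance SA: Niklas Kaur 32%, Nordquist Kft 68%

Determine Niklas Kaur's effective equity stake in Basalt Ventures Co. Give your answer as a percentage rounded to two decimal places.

Niklas reaches Basalt along 2 paths.
Direct stake: 78% = 78%.
Via Nordquist: 95% × 5% = 4.75%.
Total: 78% + 4.75% = 82.75%.

82.75%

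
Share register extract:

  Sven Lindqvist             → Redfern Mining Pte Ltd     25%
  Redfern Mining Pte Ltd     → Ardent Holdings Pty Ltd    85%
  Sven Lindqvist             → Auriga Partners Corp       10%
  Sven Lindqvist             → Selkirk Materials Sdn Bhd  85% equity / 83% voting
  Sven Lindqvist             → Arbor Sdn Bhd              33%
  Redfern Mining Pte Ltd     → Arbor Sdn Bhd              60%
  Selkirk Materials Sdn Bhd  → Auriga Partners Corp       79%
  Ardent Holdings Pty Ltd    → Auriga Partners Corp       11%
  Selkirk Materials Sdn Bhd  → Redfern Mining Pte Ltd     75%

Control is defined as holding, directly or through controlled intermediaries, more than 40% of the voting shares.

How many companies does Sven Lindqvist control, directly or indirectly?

5

Sven holds 83% of Selkirk, so Sven controls Selkirk.
Selkirk and Sven together hold 75% + 25% = 100% of Redfern, so Sven controls Redfern.
Redfern holds 85% of Ardent, so Sven controls Ardent.
Selkirk and Ardent and Sven together hold 79% + 11% + 10% = 100% of Auriga, so Sven controls Auriga.
Redfern and Sven together hold 60% + 33% = 93% of Arbor, so Sven controls Arbor.
Sven controls 5 companies.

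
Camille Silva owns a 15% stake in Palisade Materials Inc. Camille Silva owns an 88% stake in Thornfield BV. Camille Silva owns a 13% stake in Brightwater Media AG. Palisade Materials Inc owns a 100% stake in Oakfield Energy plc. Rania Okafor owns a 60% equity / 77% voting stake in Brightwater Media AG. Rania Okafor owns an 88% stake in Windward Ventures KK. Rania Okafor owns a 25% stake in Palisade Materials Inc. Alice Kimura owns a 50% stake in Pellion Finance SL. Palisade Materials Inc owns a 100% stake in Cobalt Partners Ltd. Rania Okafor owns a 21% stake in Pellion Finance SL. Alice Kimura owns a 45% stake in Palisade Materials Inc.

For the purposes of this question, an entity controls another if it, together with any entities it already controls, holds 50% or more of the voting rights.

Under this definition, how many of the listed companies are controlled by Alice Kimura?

Alice holds 50% of Pellion, so Alice controls Pellion.
No other company's threshold is met.
Alice controls 1 company.

1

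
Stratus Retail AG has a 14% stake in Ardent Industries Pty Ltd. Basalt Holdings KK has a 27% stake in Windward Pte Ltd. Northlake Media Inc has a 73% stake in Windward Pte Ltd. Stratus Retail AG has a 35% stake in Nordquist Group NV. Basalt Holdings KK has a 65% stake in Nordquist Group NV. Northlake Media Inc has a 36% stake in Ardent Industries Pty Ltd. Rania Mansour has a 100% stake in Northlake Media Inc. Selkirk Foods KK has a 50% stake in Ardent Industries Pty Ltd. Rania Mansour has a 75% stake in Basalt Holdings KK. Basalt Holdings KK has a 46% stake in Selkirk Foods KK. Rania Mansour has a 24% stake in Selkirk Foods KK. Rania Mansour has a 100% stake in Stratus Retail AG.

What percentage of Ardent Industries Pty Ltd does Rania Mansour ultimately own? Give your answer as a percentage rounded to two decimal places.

79.25%

Rania reaches Ardent along 4 paths.
Via Basalt → Selkirk: 75% × 46% × 50% = 17.25%.
Via Selkirk: 24% × 50% = 12%.
Via Stratus: 100% × 14% = 14%.
Via Northlake: 100% × 36% = 36%.
Total: 17.25% + 12% + 14% + 36% = 79.25%.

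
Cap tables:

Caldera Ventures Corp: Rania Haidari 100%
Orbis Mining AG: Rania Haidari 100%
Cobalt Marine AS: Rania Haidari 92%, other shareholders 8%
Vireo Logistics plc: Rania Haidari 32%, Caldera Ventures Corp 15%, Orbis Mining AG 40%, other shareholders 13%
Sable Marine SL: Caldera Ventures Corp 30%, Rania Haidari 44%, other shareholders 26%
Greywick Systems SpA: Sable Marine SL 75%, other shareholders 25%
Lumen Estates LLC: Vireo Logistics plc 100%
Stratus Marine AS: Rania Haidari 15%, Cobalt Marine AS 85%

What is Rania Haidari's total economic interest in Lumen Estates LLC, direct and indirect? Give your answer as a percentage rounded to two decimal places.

Rania reaches Lumen along 3 paths.
Via Vireo: 32% × 100% = 32%.
Via Caldera → Vireo: 100% × 15% × 100% = 15%.
Via Orbis → Vireo: 100% × 40% × 100% = 40%.
Total: 32% + 15% + 40% = 87%.
Rounded: 87.00%.

87.00%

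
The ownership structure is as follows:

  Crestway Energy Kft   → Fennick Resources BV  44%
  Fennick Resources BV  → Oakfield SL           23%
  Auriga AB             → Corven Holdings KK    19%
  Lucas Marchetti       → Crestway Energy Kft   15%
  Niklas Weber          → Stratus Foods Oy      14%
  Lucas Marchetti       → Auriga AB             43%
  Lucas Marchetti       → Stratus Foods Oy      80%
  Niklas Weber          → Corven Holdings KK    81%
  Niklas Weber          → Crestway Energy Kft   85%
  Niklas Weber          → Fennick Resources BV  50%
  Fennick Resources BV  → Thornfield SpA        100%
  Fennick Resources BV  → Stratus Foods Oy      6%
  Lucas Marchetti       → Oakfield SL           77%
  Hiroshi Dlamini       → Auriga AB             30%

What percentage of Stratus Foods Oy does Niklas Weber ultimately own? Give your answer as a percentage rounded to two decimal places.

19.24%

Niklas reaches Stratus along 3 paths.
Via Fennick: 50% × 6% = 3%.
Via Crestway → Fennick: 85% × 44% × 6% = 2.244%.
Direct stake: 14% = 14%.
Total: 3% + 2.244% + 14% = 19.244%.
Rounded: 19.24%.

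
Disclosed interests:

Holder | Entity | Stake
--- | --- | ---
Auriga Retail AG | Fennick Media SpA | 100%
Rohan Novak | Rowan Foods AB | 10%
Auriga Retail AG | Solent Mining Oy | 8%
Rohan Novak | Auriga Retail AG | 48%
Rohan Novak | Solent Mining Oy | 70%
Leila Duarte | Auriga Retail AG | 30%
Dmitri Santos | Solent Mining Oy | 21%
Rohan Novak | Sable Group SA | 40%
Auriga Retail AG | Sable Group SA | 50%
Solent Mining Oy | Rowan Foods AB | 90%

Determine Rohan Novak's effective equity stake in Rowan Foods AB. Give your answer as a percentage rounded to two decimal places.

Rohan reaches Rowan along 3 paths.
Via Solent: 70% × 90% = 63%.
Via Auriga → Solent: 48% × 8% × 90% = 3.456%.
Direct stake: 10% = 10%.
Total: 63% + 3.456% + 10% = 76.456%.
Rounded: 76.46%.

76.46%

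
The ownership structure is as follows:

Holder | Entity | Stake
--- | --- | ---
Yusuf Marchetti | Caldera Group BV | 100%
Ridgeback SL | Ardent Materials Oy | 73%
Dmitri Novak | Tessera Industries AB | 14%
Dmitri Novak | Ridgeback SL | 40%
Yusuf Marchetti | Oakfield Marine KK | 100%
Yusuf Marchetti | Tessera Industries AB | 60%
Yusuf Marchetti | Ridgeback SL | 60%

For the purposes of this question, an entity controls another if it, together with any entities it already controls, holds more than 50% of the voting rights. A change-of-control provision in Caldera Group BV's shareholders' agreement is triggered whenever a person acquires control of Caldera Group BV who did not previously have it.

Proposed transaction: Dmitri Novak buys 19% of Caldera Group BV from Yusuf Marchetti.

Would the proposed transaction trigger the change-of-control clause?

The purchase adds only to Dmitri's holdings (Yusuf's stake shrinks), so Dmitri is the only person who could newly come to control Caldera.
Dmitri's largest direct stake is 40% in Ridgeback, which does not meet the threshold, so Dmitri controls no company.
Neither Dmitri nor any entity Dmitri controls holds any voting interest in Caldera.
So before the transaction, Dmitri does not control Caldera.
After the purchase, Dmitri holds 19% of Caldera directly, and Yusuf's stake falls to 81%.
After the transaction, Dmitri's side holds 19% of Caldera, not > 50%, so Dmitri still does not control Caldera.
No new person acquires control, so the clause is not triggered.

No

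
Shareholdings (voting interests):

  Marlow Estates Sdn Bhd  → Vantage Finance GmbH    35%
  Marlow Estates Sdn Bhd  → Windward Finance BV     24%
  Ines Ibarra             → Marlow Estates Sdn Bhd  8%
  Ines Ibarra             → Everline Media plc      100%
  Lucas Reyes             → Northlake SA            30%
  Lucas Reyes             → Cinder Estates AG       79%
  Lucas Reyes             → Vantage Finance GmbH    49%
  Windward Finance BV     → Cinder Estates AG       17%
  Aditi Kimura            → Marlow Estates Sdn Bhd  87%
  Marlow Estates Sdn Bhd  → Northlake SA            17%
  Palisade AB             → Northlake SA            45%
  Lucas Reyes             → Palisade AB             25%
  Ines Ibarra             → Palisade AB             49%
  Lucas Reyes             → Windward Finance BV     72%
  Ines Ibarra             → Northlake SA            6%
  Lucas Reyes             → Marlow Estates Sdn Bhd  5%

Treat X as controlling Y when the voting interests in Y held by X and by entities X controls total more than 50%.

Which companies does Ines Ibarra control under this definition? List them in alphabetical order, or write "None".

Ines holds 100% of Everline, so Ines controls Everline.
No other company's threshold is met.

Everline Media plc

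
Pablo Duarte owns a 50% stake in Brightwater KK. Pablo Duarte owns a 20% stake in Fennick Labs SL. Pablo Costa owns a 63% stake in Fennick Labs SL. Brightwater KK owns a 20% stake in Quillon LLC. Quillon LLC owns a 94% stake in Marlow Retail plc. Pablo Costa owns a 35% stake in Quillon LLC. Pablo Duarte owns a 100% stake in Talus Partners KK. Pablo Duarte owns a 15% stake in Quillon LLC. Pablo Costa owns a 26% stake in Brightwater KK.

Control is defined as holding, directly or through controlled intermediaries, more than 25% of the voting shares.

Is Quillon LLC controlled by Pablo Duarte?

Pablo Duarte holds 50% of Brightwater, so Pablo Duarte controls Brightwater.
Pablo Duarte and Brightwater together hold 15% + 20% = 35% of Quillon, so Pablo Duarte controls Quillon.

Yes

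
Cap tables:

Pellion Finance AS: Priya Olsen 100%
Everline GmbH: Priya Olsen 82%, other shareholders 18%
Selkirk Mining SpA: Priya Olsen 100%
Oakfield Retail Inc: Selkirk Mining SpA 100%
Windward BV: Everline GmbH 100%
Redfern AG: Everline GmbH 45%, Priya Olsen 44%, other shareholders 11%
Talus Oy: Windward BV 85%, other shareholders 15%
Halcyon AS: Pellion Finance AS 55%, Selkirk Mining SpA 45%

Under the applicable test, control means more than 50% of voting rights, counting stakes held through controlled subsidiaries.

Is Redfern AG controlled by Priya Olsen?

Priya holds 82% of Everline, so Priya controls Everline.
Everline and Priya together hold 45% + 44% = 89% of Redfern, so Priya controls Redfern.

Yes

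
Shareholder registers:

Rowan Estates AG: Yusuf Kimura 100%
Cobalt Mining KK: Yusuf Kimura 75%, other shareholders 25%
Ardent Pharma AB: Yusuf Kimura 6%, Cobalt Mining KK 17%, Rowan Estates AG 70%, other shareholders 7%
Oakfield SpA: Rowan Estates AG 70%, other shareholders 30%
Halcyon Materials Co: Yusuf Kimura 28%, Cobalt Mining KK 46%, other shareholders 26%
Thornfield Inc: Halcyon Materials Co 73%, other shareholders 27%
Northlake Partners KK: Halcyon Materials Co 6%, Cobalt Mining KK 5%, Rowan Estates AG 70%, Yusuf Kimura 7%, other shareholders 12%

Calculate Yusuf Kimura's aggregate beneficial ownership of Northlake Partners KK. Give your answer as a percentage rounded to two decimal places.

84.50%

Yusuf reaches Northlake along 5 paths.
Via Halcyon: 28% × 6% = 1.68%.
Via Cobalt → Halcyon: 75% × 46% × 6% = 2.07%.
Via Cobalt: 75% × 5% = 3.75%.
Via Rowan: 100% × 70% = 70%.
Direct stake: 7% = 7%.
Total: 1.68% + 2.07% + 3.75% + 70% + 7% = 84.5%.
Rounded: 84.50%.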